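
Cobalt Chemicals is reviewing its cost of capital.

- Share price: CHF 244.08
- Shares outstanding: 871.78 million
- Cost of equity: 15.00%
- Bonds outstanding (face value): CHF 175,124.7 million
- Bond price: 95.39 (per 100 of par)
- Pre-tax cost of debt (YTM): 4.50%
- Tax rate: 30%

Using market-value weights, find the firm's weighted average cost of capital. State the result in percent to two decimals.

9.79%

Market value of equity E = 244.08 × 871.78m = 212784.0624m. Market value of debt D = 175124.7m × 95.39/100 = 167051.45133m.
Total capital V = 212784.0624 + 167051.45133 = 379835.51373.
Equity: weight = 212784.0624/379835.51373 = 0.5602; cost = 15%.
Bonds outstanding: weight = 167051.45133/379835.51373 = 0.4398; after-tax cost = 4.5% × (1 − 30%) = 3.1500%.
WACC = 0.5602 × 15.0000% + 0.4398 × 3.1500% = 9.7884%.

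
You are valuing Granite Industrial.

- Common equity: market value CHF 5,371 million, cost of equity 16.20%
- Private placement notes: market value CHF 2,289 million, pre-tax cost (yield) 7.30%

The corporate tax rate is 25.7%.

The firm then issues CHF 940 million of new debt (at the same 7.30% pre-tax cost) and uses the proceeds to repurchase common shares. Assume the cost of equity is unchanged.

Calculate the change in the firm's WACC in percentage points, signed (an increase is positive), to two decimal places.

-1.32 pp

Current WACC:
Total capital V = 5371 + 2289 = 7660.
Equity: weight = 5371/7660 = 0.7012; cost = 16.2%.
Private placement notes: weight = 2289/7660 = 0.2988; after-tax cost = 7.3% × (1 − 25.7%) = 5.4239%.
WACC = 0.7012 × 16.2000% + 0.2988 × 5.4239% = 12.9798%.
After the change:
Total capital V = 4431 + 3229 = 7660.
Equity: weight = 4431/7660 = 0.5785; cost = 16.2%.
Private placement notes: weight = 3229/7660 = 0.4215; after-tax cost = 7.3% × (1 − 25.7%) = 5.4239%.
WACC = 0.5785 × 16.2000% + 0.4215 × 5.4239% = 11.6574%.
Change in WACC = 11.6574% − 12.9798% = -1.3224 pp.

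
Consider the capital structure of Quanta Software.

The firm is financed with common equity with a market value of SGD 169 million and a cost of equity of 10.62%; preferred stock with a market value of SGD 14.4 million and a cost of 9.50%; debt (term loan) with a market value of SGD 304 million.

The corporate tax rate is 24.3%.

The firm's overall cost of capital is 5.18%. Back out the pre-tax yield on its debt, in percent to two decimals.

2.58%

Total capital V = 169 + 14.4 + 304 = 487.4.
Equity weight = 169/487.4 = 0.3467.
Preferred weight = 14.4/487.4 = 0.0295.
Term loan weight = 304/487.4 = 0.6237.
Equity contribution = 0.3467 × 10.62% = 3.6824%.
Preferred contribution = 0.0295 × 9.5% = 0.2807%.
Remaining for debt = 5.18% − 3.9630% = 1.2170%.
Rd × (1 − 24.3%) × 0.6237 = 1.2170%  ⇒  Rd = 2.5775%.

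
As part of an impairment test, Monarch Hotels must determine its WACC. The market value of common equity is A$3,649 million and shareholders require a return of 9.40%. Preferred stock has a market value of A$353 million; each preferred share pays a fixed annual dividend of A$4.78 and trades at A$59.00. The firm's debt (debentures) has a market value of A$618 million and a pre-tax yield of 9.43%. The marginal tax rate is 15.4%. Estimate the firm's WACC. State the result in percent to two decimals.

9.11%

Cost of preferred: Rp = 4.78 / 59.0 = 8.1017%.
Total capital V = 3649 + 353 + 618 = 4620.
Equity: weight = 3649/4620 = 0.7898; cost = 9.4%.
Preferred: weight = 353/4620 = 0.0764; cost = 8.1017%.
Debentures: weight = 618/4620 = 0.1338; after-tax cost = 9.43% × (1 − 15.4%) = 7.9778%.
WACC = 0.7898 × 9.4000% + 0.0764 × 8.1017% + 0.1338 × 7.9778% = 9.1106%.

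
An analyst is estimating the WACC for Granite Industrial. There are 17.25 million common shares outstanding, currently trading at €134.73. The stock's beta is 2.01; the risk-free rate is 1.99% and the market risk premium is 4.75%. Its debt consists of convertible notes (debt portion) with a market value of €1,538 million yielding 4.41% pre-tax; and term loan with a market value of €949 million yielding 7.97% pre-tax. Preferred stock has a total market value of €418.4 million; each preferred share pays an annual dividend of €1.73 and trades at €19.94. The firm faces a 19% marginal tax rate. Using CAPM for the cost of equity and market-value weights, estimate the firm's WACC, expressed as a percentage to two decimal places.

Cost of equity via CAPM: Re = 1.99% + 2.01 × 4.75% = 11.5375%.
Cost of preferred: Rp = 1.73 / 19.94 = 8.6760%.
Market value of equity E = 134.73 × 17.25m = 2324.0925m.
Total capital V = 2324.0925 + 418.4 + 1538 + 949 = 5229.4925.
Equity: weight = 2324.0925/5229.4925 = 0.4444; cost = 11.5375%.
Preferred: weight = 418.4/5229.4925 = 0.0800; cost = 8.676%.
Convertible notes (debt portion): weight = 1538/5229.4925 = 0.2941; after-tax cost = 4.41% × (1 − 19%) = 3.5721%.
Term loan: weight = 949/5229.4925 = 0.1815; after-tax cost = 7.97% × (1 − 19%) = 6.4557%.
WACC = 0.4444 × 11.5375% + 0.0800 × 8.6760% + 0.2941 × 3.5721% + 0.1815 × 6.4557% = 8.0437%.

8.04%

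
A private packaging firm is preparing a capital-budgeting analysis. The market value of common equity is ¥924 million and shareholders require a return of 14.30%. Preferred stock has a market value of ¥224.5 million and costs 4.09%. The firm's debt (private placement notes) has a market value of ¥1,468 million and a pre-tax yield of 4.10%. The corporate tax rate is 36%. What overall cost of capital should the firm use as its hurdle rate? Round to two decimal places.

Total capital V = 924 + 224.5 + 1468 = 2616.5.
Equity: weight = 924/2616.5 = 0.3531; cost = 14.3%.
Preferred: weight = 224.5/2616.5 = 0.0858; cost = 4.09%.
Private placement notes: weight = 1468/2616.5 = 0.5611; after-tax cost = 4.1% × (1 − 36%) = 2.6240%.
WACC = 0.3531 × 14.3000% + 0.0858 × 4.0900% + 0.5611 × 2.6240% = 6.8731%.

6.87%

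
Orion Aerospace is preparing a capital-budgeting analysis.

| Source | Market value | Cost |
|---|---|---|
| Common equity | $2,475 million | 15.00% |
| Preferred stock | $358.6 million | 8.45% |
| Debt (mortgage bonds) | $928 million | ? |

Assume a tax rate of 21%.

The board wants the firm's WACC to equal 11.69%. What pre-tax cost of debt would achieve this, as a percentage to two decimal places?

Total capital V = 2475 + 358.6 + 928 = 3761.6.
Equity weight = 2475/3761.6 = 0.6580.
Preferred weight = 358.6/3761.6 = 0.0953.
Mortgage bonds weight = 928/3761.6 = 0.2467.
Equity contribution = 0.6580 × 15% = 9.8695%.
Preferred contribution = 0.0953 × 8.45% = 0.8056%.
Remaining for debt = 11.69% − 10.6750% = 1.0150%.
Rd × (1 − 21%) × 0.2467 = 1.0150%  ⇒  Rd = 5.2078%.

5.21%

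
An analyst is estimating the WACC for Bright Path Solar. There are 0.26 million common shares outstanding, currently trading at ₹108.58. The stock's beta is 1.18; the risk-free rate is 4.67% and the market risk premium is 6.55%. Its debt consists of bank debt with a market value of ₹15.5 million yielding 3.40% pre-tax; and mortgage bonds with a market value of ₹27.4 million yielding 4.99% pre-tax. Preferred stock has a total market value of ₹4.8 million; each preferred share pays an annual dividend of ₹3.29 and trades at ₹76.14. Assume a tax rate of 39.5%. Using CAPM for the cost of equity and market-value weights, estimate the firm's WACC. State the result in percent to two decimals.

6.39%

Cost of equity via CAPM: Re = 4.67% + 1.18 × 6.55% = 12.3990%.
Cost of preferred: Rp = 3.29 / 76.14 = 4.3210%.
Market value of equity E = 108.58 × 0.26m = 28.2308m.
Total capital V = 28.2308 + 4.8 + 15.5 + 27.4 = 75.9308.
Equity: weight = 28.2308/75.9308 = 0.3718; cost = 12.399%.
Preferred: weight = 4.8/75.9308 = 0.0632; cost = 4.321%.
Bank debt: weight = 15.5/75.9308 = 0.2041; after-tax cost = 3.4% × (1 − 39.5%) = 2.0570%.
Mortgage bonds: weight = 27.4/75.9308 = 0.3609; after-tax cost = 4.99% × (1 − 39.5%) = 3.0190%.
WACC = 0.3718 × 12.3990% + 0.0632 × 4.3210% + 0.2041 × 2.0570% + 0.3609 × 3.0190% = 6.3924%.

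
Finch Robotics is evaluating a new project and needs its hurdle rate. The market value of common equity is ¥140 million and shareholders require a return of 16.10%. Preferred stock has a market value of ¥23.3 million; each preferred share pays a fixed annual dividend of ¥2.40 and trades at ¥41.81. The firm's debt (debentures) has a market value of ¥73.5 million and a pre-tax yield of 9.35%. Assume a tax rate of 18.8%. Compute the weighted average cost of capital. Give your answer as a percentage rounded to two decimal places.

Cost of preferred: Rp = 2.4 / 41.81 = 5.7403%.
Total capital V = 140 + 23.3 + 73.5 = 236.8.
Equity: weight = 140/236.8 = 0.5912; cost = 16.1%.
Preferred: weight = 23.3/236.8 = 0.0984; cost = 5.7403%.
Debentures: weight = 73.5/236.8 = 0.3104; after-tax cost = 9.35% × (1 − 18.8%) = 7.5922%.
WACC = 0.5912 × 16.1000% + 0.0984 × 5.7403% + 0.3104 × 7.5922% = 12.4399%.

12.44%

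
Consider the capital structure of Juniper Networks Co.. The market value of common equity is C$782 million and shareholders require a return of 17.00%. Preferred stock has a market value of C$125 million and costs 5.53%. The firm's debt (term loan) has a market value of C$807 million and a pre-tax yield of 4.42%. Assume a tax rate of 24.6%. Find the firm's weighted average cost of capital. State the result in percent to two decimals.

9.73%

Total capital V = 782 + 125 + 807 = 1714.
Equity: weight = 782/1714 = 0.4562; cost = 17%.
Preferred: weight = 125/1714 = 0.0729; cost = 5.53%.
Term loan: weight = 807/1714 = 0.4708; after-tax cost = 4.42% × (1 − 24.6%) = 3.3327%.
WACC = 0.4562 × 17.0000% + 0.0729 × 5.5300% + 0.4708 × 3.3327% = 9.7285%.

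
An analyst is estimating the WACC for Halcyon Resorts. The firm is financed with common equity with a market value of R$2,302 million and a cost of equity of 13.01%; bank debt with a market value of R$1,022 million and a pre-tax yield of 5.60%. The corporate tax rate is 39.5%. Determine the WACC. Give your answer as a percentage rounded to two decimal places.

10.05%

Total capital V = 2302 + 1022 = 3324.
Equity: weight = 2302/3324 = 0.6925; cost = 13.01%.
Bank debt: weight = 1022/3324 = 0.3075; after-tax cost = 5.6% × (1 − 39.5%) = 3.3880%.
WACC = 0.6925 × 13.0100% + 0.3075 × 3.3880% = 10.0516%.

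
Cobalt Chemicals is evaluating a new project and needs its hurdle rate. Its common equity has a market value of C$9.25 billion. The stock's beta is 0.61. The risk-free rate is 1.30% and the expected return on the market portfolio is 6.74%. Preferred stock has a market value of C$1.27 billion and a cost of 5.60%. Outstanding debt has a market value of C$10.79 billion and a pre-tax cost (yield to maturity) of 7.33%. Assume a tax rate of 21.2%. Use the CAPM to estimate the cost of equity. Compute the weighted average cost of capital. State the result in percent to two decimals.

5.26%

Market risk premium = 6.74% − 1.3% = 5.44%.
Cost of equity via CAPM: Re = 1.3% + 0.61 × 5.44% = 4.6184%.
Total capital V = 9.25 + 1.27 + 10.79 = 21.31.
Equity: weight = 9.25/21.31 = 0.4341; cost = 4.6184%.
Preferred: weight = 1.27/21.31 = 0.0596; cost = 5.6%.
Debt: weight = 10.79/21.31 = 0.5063; after-tax cost = 7.33% × (1 − 21.2%) = 5.7760%.
WACC = 0.4341 × 4.6184% + 0.0596 × 5.6000% + 0.5063 × 5.7760% = 5.2631%.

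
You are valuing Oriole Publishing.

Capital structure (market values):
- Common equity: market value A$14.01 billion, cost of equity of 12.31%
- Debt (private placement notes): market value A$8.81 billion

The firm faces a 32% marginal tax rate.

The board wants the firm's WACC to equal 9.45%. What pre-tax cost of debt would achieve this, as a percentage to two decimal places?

7.21%

Total capital V = 14.01 + 8.81 = 22.82.
Equity weight = 14.01/22.82 = 0.6139.
Private placement notes weight = 8.81/22.82 = 0.3861.
Equity contribution = 0.6139 × 12.31% = 7.5575%.
Remaining for debt = 9.45% − 7.5575% = 1.8925%.
Rd × (1 − 32%) × 0.3861 = 1.8925%  ⇒  Rd = 7.2087%.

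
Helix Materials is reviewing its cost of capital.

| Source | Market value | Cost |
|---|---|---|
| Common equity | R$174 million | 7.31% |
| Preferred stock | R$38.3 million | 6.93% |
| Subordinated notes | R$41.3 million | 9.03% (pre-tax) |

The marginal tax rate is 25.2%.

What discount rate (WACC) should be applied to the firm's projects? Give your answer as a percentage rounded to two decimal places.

Total capital V = 174 + 38.3 + 41.3 = 253.6.
Equity: weight = 174/253.6 = 0.6861; cost = 7.31%.
Preferred: weight = 38.3/253.6 = 0.1510; cost = 6.93%.
Subordinated notes: weight = 41.3/253.6 = 0.1629; after-tax cost = 9.03% × (1 − 25.2%) = 6.7544%.
WACC = 0.6861 × 7.3100% + 0.1510 × 6.9300% + 0.1629 × 6.7544% = 7.1621%.

7.16%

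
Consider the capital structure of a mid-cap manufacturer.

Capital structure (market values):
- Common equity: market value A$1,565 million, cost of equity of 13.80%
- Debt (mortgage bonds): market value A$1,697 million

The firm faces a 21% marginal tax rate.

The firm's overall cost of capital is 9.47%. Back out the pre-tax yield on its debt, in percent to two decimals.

Total capital V = 1565 + 1697 = 3262.
Equity weight = 1565/3262 = 0.4798.
Mortgage bonds weight = 1697/3262 = 0.5202.
Equity contribution = 0.4798 × 13.8% = 6.6208%.
Remaining for debt = 9.47% − 6.6208% = 2.8492%.
Rd × (1 − 21%) × 0.5202 = 2.8492%  ⇒  Rd = 6.9327%.

6.93%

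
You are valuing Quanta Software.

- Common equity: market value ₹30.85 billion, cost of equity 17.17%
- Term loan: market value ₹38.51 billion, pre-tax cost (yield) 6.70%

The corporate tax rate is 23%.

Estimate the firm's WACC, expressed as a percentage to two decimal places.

Total capital V = 30.85 + 38.51 = 69.36.
Equity: weight = 30.85/69.36 = 0.4448; cost = 17.17%.
Term loan: weight = 38.51/69.36 = 0.5552; after-tax cost = 6.7% × (1 − 23%) = 5.1590%.
WACC = 0.4448 × 17.1700% + 0.5552 × 5.1590% = 10.5013%.

10.50%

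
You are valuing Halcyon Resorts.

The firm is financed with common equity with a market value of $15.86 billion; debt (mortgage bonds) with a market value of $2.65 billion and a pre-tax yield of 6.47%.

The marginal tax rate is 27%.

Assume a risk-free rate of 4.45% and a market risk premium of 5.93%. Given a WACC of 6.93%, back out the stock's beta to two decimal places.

0.48

Total capital V = 15.86 + 2.65 = 18.51.
Equity weight = 15.86/18.51 = 0.8568.
Mortgage bonds weight = 2.65/18.51 = 0.1432.
Debt contribution = 0.1432 × 6.47% × (1 − 27%) = 0.6762%.
Required equity contribution = 6.93% − 0.6762% = 6.2538%  ⇒  Re = 7.2987%.
CAPM: 7.2987% = 4.45% + β × 5.93%  ⇒  β = 0.4804.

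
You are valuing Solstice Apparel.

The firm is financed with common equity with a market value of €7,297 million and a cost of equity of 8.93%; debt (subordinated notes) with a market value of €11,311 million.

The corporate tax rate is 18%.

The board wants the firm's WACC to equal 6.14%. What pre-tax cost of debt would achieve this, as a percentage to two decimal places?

5.29%

Total capital V = 7297 + 11311 = 18608.
Equity weight = 7297/18608 = 0.3921.
Subordinated notes weight = 11311/18608 = 0.6079.
Equity contribution = 0.3921 × 8.93% = 3.5018%.
Remaining for debt = 6.14% − 3.5018% = 2.6382%.
Rd × (1 − 18%) × 0.6079 = 2.6382%  ⇒  Rd = 5.2928%.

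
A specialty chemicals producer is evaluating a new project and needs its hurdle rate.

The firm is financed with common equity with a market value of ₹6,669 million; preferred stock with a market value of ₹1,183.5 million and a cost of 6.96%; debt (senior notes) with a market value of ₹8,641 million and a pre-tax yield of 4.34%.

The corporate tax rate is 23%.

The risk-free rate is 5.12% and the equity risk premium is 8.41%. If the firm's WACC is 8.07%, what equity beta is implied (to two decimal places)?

Total capital V = 6669 + 1183.5 + 8641 = 16493.5.
Equity weight = 6669/16493.5 = 0.4043.
Preferred weight = 1183.5/16493.5 = 0.0718.
Senior notes weight = 8641/16493.5 = 0.5239.
Debt contribution = 0.5239 × 4.34% × (1 − 23%) = 1.7508%.
Preferred contribution = 0.0718 × 6.96% = 0.4994%.
Required equity contribution = 8.07% − 2.2502% = 5.8198%  ⇒  Re = 14.3933%.
CAPM: 14.3933% = 5.12% + β × 8.41%  ⇒  β = 1.1027.

1.10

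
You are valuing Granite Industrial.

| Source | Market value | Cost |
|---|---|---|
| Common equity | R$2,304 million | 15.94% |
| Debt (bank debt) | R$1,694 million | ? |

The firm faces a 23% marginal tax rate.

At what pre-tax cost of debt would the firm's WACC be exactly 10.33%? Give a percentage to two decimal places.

Total capital V = 2304 + 1694 = 3998.
Equity weight = 2304/3998 = 0.5763.
Bank debt weight = 1694/3998 = 0.4237.
Equity contribution = 0.5763 × 15.94% = 9.1860%.
Remaining for debt = 10.33% − 9.1860% = 1.1440%.
Rd × (1 − 23%) × 0.4237 = 1.1440%  ⇒  Rd = 3.5063%.

3.51%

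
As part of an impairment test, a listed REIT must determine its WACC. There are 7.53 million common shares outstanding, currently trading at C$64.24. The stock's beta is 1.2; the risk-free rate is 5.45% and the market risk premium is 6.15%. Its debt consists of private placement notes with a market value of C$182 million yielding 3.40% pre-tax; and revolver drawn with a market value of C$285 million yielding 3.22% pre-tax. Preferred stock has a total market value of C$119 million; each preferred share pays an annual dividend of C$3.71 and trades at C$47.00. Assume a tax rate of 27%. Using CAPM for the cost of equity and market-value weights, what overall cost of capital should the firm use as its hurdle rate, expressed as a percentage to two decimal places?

Cost of equity via CAPM: Re = 5.45% + 1.2 × 6.15% = 12.8300%.
Cost of preferred: Rp = 3.71 / 47.0 = 7.8936%.
Market value of equity E = 64.24 × 7.53m = 483.7272m.
Total capital V = 483.7272 + 119 + 182 + 285 = 1069.7272.
Equity: weight = 483.7272/1069.7272 = 0.4522; cost = 12.83%.
Preferred: weight = 119/1069.7272 = 0.1112; cost = 7.8936%.
Private placement notes: weight = 182/1069.7272 = 0.1701; after-tax cost = 3.4% × (1 − 27%) = 2.4820%.
Revolver drawn: weight = 285/1069.7272 = 0.2664; after-tax cost = 3.22% × (1 − 27%) = 2.3506%.
WACC = 0.4522 × 12.8300% + 0.1112 × 7.8936% + 0.1701 × 2.4820% + 0.2664 × 2.3506% = 7.7283%.

7.73%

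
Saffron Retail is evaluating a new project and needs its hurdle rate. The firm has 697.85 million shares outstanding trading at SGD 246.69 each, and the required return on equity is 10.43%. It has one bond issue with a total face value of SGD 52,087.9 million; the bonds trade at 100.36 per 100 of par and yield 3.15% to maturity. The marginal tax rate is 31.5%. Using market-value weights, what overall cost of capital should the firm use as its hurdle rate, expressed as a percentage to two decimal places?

Market value of equity E = 246.69 × 697.85m = 172152.6165m. Market value of debt D = 52087.9m × 100.36/100 = 52275.41644m.
Total capital V = 172152.6165 + 52275.41644 = 224428.03294.
Equity: weight = 172152.6165/224428.03294 = 0.7671; cost = 10.43%.
Bonds outstanding: weight = 52275.41644/224428.03294 = 0.2329; after-tax cost = 3.15% × (1 − 31.5%) = 2.1578%.
WACC = 0.7671 × 10.4300% + 0.2329 × 2.1578% = 8.5032%.

8.50%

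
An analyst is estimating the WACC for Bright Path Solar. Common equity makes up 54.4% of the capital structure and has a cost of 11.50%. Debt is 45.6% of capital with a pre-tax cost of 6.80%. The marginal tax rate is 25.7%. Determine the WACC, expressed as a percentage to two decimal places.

After-tax cost of debt = 6.8% × (1 − 25.7%) = 5.0524%.
WACC = 0.544 × 11.5000% + 0.456 × 5.0524% = 8.5599%.

8.56%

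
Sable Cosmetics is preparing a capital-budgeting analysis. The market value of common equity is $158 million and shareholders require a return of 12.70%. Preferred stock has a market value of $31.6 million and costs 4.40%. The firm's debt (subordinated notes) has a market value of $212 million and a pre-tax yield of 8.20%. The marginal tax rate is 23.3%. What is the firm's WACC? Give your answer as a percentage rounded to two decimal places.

Total capital V = 158 + 31.6 + 212 = 401.6.
Equity: weight = 158/401.6 = 0.3934; cost = 12.7%.
Preferred: weight = 31.6/401.6 = 0.0787; cost = 4.4%.
Subordinated notes: weight = 212/401.6 = 0.5279; after-tax cost = 8.2% × (1 − 23.3%) = 6.2894%.
WACC = 0.3934 × 12.7000% + 0.0787 × 4.4000% + 0.5279 × 6.2894% = 8.6628%.

8.66%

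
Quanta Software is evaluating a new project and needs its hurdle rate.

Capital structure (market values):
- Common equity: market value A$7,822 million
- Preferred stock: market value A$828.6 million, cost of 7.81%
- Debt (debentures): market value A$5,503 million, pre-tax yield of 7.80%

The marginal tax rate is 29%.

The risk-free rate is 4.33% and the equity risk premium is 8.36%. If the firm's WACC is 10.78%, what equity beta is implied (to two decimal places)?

1.25

Total capital V = 7822 + 828.6 + 5503 = 14153.6.
Equity weight = 7822/14153.6 = 0.5527.
Preferred weight = 828.6/14153.6 = 0.0585.
Debentures weight = 5503/14153.6 = 0.3888.
Debt contribution = 0.3888 × 7.8% × (1 − 29%) = 2.1532%.
Preferred contribution = 0.0585 × 7.81% = 0.4572%.
Required equity contribution = 10.78% − 2.6104% = 8.1696%  ⇒  Re = 14.7825%.
CAPM: 14.7825% = 4.33% + β × 8.36%  ⇒  β = 1.2503.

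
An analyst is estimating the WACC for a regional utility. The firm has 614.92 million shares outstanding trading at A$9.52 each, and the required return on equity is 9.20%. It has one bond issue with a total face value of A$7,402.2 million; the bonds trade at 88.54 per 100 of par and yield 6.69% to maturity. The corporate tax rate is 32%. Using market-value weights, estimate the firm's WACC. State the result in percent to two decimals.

Market value of equity E = 9.52 × 614.92m = 5854.0384m. Market value of debt D = 7402.2m × 88.54/100 = 6553.90788m.
Total capital V = 5854.0384 + 6553.90788 = 12407.94628.
Equity: weight = 5854.0384/12407.94628 = 0.4718; cost = 9.2%.
Bonds outstanding: weight = 6553.90788/12407.94628 = 0.5282; after-tax cost = 6.69% × (1 − 32%) = 4.5492%.
WACC = 0.4718 × 9.2000% + 0.5282 × 4.5492% = 6.7434%.

6.74%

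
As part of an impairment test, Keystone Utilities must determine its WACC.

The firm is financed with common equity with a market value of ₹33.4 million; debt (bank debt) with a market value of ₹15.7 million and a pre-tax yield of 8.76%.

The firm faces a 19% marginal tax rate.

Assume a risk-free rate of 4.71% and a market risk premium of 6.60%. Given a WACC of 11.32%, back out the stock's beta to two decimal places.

1.30

Total capital V = 33.4 + 15.7 = 49.1.
Equity weight = 33.4/49.1 = 0.6802.
Bank debt weight = 15.7/49.1 = 0.3198.
Debt contribution = 0.3198 × 8.76% × (1 − 19%) = 2.2689%.
Required equity contribution = 11.32% − 2.2689% = 9.0511%  ⇒  Re = 13.3057%.
CAPM: 13.3057% = 4.71% + β × 6.6%  ⇒  β = 1.3024.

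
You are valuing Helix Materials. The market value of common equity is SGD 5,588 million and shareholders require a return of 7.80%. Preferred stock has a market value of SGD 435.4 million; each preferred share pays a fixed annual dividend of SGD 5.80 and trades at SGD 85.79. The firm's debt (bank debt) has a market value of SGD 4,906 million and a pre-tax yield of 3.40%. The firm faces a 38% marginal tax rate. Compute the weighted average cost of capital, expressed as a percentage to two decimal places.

5.20%

Cost of preferred: Rp = 5.8 / 85.79 = 6.7607%.
Total capital V = 5588 + 435.4 + 4906 = 10929.4.
Equity: weight = 5588/10929.4 = 0.5113; cost = 7.8%.
Preferred: weight = 435.4/10929.4 = 0.0398; cost = 6.7607%.
Bank debt: weight = 4906/10929.4 = 0.4489; after-tax cost = 3.4% × (1 − 38%) = 2.1080%.
WACC = 0.5113 × 7.8000% + 0.0398 × 6.7607% + 0.4489 × 2.1080% = 5.2036%.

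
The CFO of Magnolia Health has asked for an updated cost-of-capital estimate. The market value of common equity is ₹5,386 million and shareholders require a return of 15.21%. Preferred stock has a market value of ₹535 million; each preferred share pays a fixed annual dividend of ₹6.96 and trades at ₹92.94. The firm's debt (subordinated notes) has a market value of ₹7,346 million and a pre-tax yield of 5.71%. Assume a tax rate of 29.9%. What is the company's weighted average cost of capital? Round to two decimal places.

Cost of preferred: Rp = 6.96 / 92.94 = 7.4887%.
Total capital V = 5386 + 535 + 7346 = 13267.
Equity: weight = 5386/13267 = 0.4060; cost = 15.21%.
Preferred: weight = 535/13267 = 0.0403; cost = 7.4887%.
Subordinated notes: weight = 7346/13267 = 0.5537; after-tax cost = 5.71% × (1 − 29.9%) = 4.0027%.
WACC = 0.4060 × 15.2100% + 0.0403 × 7.4887% + 0.5537 × 4.0027% = 8.6931%.

8.69%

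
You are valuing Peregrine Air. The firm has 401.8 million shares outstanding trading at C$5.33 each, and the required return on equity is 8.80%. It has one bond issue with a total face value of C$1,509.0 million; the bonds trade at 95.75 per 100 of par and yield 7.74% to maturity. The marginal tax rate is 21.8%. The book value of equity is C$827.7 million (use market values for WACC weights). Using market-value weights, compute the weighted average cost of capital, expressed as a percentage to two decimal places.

Market value of equity E = 5.33 × 401.8m = 2141.594m. Market value of debt D = 1509m × 95.75/100 = 1444.8675m.
Total capital V = 2141.594 + 1444.8675 = 3586.4615.
Equity: weight = 2141.594/3586.4615 = 0.5971; cost = 8.8%.
Bonds outstanding: weight = 1444.8675/3586.4615 = 0.4029; after-tax cost = 7.74% × (1 − 21.8%) = 6.0527%.
WACC = 0.5971 × 8.8000% + 0.4029 × 6.0527% = 7.6932%.

7.69%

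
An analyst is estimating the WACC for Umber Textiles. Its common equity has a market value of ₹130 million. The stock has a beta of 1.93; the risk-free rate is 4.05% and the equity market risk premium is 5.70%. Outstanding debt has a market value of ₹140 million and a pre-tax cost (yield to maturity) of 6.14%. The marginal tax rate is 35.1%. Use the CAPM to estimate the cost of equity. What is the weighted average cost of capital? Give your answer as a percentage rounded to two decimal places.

Cost of equity via CAPM: Re = 4.05% + 1.93 × 5.7% = 15.0510%.
Total capital V = 130 + 140 = 270.
Equity: weight = 130/270 = 0.4815; cost = 15.051%.
Debt: weight = 140/270 = 0.5185; after-tax cost = 6.14% × (1 − 35.1%) = 3.9849%.
WACC = 0.4815 × 15.0510% + 0.5185 × 3.9849% = 9.3130%.

9.31%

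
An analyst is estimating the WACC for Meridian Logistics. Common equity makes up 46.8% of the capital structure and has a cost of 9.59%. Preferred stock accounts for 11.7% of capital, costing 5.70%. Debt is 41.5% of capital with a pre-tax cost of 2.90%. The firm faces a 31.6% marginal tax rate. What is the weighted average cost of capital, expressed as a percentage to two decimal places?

After-tax cost of debt = 2.9% × (1 − 31.6%) = 1.9836%.
WACC = 0.468 × 9.5900% + 0.117 × 5.7000% + 0.415 × 1.9836% = 5.9782%.

5.98%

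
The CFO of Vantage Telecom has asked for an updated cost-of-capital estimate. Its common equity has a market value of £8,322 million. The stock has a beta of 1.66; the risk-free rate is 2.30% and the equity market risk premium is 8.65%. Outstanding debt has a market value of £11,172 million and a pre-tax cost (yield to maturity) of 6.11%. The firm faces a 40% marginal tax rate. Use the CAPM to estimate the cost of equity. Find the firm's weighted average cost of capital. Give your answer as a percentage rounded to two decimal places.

9.21%

Cost of equity via CAPM: Re = 2.3% + 1.66 × 8.65% = 16.6590%.
Total capital V = 8322 + 11172 = 19494.
Equity: weight = 8322/19494 = 0.4269; cost = 16.659%.
Debt: weight = 11172/19494 = 0.5731; after-tax cost = 6.11% × (1 − 40%) = 3.6660%.
WACC = 0.4269 × 16.6590% + 0.5731 × 3.6660% = 9.2127%.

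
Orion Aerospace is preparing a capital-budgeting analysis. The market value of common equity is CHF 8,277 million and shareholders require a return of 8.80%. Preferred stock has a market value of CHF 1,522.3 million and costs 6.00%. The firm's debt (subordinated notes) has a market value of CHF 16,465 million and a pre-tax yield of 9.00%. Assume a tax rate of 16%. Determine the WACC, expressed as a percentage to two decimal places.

7.86%

Total capital V = 8277 + 1522.3 + 16465 = 26264.3.
Equity: weight = 8277/26264.3 = 0.3151; cost = 8.8%.
Preferred: weight = 1522.3/26264.3 = 0.0580; cost = 6%.
Subordinated notes: weight = 16465/26264.3 = 0.6269; after-tax cost = 9% × (1 − 16%) = 7.5600%.
WACC = 0.3151 × 8.8000% + 0.0580 × 6.0000% + 0.6269 × 7.5600% = 7.8604%.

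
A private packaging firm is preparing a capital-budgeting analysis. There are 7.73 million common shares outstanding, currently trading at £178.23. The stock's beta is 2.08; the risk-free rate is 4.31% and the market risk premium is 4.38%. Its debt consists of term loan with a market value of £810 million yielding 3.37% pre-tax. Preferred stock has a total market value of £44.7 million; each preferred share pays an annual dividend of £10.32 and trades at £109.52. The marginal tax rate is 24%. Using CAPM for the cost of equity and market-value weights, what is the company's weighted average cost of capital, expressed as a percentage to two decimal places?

9.40%

Cost of equity via CAPM: Re = 4.31% + 2.08 × 4.38% = 13.4204%.
Cost of preferred: Rp = 10.32 / 109.52 = 9.4229%.
Market value of equity E = 178.23 × 7.73m = 1377.7179m.
Total capital V = 1377.7179 + 44.7 + 810 = 2232.4179.
Equity: weight = 1377.7179/2232.4179 = 0.6171; cost = 13.4204%.
Preferred: weight = 44.7/2232.4179 = 0.0200; cost = 9.4229%.
Term loan: weight = 810/2232.4179 = 0.3628; after-tax cost = 3.37% × (1 − 24%) = 2.5612%.
WACC = 0.6171 × 13.4204% + 0.0200 × 9.4229% + 0.3628 × 2.5612% = 9.4003%.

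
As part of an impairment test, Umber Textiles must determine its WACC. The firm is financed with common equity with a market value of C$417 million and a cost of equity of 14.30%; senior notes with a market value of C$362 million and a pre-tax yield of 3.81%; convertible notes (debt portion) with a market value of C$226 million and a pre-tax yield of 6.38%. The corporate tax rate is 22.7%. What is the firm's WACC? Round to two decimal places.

Total capital V = 417 + 362 + 226 = 1005.
Equity: weight = 417/1005 = 0.4149; cost = 14.3%.
Senior notes: weight = 362/1005 = 0.3602; after-tax cost = 3.81% × (1 − 22.7%) = 2.9451%.
Convertible notes (debt portion): weight = 226/1005 = 0.2249; after-tax cost = 6.38% × (1 − 22.7%) = 4.9317%.
WACC = 0.4149 × 14.3000% + 0.3602 × 2.9451% + 0.2249 × 4.9317% = 8.1033%.

8.10%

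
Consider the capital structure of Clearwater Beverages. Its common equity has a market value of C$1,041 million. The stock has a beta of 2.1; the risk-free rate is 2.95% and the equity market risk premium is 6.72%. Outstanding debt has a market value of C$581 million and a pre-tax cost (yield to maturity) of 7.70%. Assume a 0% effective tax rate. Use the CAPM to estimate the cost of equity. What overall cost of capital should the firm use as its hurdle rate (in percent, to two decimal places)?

Cost of equity via CAPM: Re = 2.95% + 2.1 × 6.72% = 17.0620%.
Total capital V = 1041 + 581 = 1622.
Equity: weight = 1041/1622 = 0.6418; cost = 17.062%.
Debt: weight = 581/1622 = 0.3582; after-tax cost = 7.7% × (1 − 0%) = 7.7000%.
WACC = 0.6418 × 17.0620% + 0.3582 × 7.7000% = 13.7085%.

13.71%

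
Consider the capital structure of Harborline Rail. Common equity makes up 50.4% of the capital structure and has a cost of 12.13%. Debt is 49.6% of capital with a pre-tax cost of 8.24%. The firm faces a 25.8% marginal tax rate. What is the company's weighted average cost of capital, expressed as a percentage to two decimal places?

After-tax cost of debt = 8.24% × (1 − 25.8%) = 6.1141%.
WACC = 0.504 × 12.1300% + 0.496 × 6.1141% = 9.1461%.

9.15%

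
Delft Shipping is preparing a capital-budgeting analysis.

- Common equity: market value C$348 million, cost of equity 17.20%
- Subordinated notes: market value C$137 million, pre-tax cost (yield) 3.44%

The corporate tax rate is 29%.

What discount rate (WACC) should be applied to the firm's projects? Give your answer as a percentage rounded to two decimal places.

13.03%

Total capital V = 348 + 137 = 485.
Equity: weight = 348/485 = 0.7175; cost = 17.2%.
Subordinated notes: weight = 137/485 = 0.2825; after-tax cost = 3.44% × (1 − 29%) = 2.4424%.
WACC = 0.7175 × 17.2000% + 0.2825 × 2.4424% = 13.0314%.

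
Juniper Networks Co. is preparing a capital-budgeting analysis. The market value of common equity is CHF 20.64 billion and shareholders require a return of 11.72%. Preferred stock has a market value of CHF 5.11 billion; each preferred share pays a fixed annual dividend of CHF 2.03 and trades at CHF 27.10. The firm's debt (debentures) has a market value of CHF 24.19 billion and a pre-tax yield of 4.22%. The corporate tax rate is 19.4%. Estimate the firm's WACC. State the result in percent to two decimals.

Cost of preferred: Rp = 2.03 / 27.1 = 7.4908%.
Total capital V = 20.64 + 5.11 + 24.19 = 49.94.
Equity: weight = 20.64/49.94 = 0.4133; cost = 11.72%.
Preferred: weight = 5.11/49.94 = 0.1023; cost = 7.4908%.
Debentures: weight = 24.19/49.94 = 0.4844; after-tax cost = 4.22% × (1 − 19.4%) = 3.4013%.
WACC = 0.4133 × 11.7200% + 0.1023 × 7.4908% + 0.4844 × 3.4013% = 7.2578%.

7.26%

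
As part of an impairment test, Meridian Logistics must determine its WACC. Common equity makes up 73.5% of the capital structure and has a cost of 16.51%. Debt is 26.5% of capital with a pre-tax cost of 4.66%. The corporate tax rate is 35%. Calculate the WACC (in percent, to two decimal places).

12.94%

After-tax cost of debt = 4.66% × (1 − 35%) = 3.0290%.
WACC = 0.735 × 16.5100% + 0.265 × 3.0290% = 12.9375%.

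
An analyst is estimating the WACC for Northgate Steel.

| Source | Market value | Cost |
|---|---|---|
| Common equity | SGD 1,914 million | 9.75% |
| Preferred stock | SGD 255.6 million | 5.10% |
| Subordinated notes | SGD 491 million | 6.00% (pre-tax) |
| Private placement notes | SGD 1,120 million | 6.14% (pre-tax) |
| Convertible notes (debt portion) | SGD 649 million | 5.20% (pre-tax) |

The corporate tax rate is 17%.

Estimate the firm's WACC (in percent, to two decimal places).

6.98%

Total capital V = 1914 + 255.6 + 491 + 1120 + 649 = 4429.6.
Equity: weight = 1914/4429.6 = 0.4321; cost = 9.75%.
Preferred: weight = 255.6/4429.6 = 0.0577; cost = 5.1%.
Subordinated notes: weight = 491/4429.6 = 0.1108; after-tax cost = 6% × (1 − 17%) = 4.9800%.
Private placement notes: weight = 1120/4429.6 = 0.2528; after-tax cost = 6.14% × (1 − 17%) = 5.0962%.
Convertible notes (debt portion): weight = 649/4429.6 = 0.1465; after-tax cost = 5.2% × (1 − 17%) = 4.3160%.
WACC = 0.4321 × 9.7500% + 0.0577 × 5.1000% + 0.1108 × 4.9800% + 0.2528 × 5.0962% + 0.1465 × 4.3160% = 6.9801%.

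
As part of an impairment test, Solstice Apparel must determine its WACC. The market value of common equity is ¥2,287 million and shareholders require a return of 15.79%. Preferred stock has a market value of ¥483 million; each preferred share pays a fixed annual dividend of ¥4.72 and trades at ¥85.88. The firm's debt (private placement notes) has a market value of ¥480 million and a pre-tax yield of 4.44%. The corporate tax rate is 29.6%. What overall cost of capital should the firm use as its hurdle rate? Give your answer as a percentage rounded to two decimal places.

12.39%

Cost of preferred: Rp = 4.72 / 85.88 = 5.4960%.
Total capital V = 2287 + 483 + 480 = 3250.
Equity: weight = 2287/3250 = 0.7037; cost = 15.79%.
Preferred: weight = 483/3250 = 0.1486; cost = 5.496%.
Private placement notes: weight = 480/3250 = 0.1477; after-tax cost = 4.44% × (1 − 29.6%) = 3.1258%.
WACC = 0.7037 × 15.7900% + 0.1486 × 5.4960% + 0.1477 × 3.1258% = 12.3897%.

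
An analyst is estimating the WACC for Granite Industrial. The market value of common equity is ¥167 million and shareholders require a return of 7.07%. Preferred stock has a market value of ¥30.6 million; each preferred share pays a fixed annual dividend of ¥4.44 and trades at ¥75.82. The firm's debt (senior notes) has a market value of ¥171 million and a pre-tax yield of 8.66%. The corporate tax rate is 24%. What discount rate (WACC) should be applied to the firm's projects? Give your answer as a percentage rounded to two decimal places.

Cost of preferred: Rp = 4.44 / 75.82 = 5.8560%.
Total capital V = 167 + 30.6 + 171 = 368.6.
Equity: weight = 167/368.6 = 0.4531; cost = 7.07%.
Preferred: weight = 30.6/368.6 = 0.0830; cost = 5.856%.
Senior notes: weight = 171/368.6 = 0.4639; after-tax cost = 8.66% × (1 − 24%) = 6.5816%.
WACC = 0.4531 × 7.0700% + 0.0830 × 5.8560% + 0.4639 × 6.5816% = 6.7426%.

6.74%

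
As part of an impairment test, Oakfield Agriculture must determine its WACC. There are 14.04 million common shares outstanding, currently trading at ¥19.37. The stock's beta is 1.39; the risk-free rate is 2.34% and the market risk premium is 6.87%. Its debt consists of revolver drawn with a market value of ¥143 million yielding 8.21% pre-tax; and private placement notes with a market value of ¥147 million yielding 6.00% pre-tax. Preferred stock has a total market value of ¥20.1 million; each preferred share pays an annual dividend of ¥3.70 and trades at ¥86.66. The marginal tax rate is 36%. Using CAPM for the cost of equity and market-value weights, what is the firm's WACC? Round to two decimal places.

Cost of equity via CAPM: Re = 2.34% + 1.39 × 6.87% = 11.8893%.
Cost of preferred: Rp = 3.7 / 86.66 = 4.2696%.
Market value of equity E = 19.37 × 14.04m = 271.9548m.
Total capital V = 271.9548 + 20.1 + 143 + 147 = 582.0548.
Equity: weight = 271.9548/582.0548 = 0.4672; cost = 11.8893%.
Preferred: weight = 20.1/582.0548 = 0.0345; cost = 4.2696%.
Revolver drawn: weight = 143/582.0548 = 0.2457; after-tax cost = 8.21% × (1 − 36%) = 5.2544%.
Private placement notes: weight = 147/582.0548 = 0.2526; after-tax cost = 6% × (1 − 36%) = 3.8400%.
WACC = 0.4672 × 11.8893% + 0.0345 × 4.2696% + 0.2457 × 5.2544% + 0.2526 × 3.8400% = 7.9632%.

7.96%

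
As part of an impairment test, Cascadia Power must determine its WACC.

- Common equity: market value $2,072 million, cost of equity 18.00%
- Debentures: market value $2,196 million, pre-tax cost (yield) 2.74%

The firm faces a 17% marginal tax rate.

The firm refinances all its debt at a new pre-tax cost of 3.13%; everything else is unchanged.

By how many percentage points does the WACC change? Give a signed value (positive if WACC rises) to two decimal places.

+0.17 pp

Current WACC:
Total capital V = 2072 + 2196 = 4268.
Equity: weight = 2072/4268 = 0.4855; cost = 18%.
Debentures: weight = 2196/4268 = 0.5145; after-tax cost = 2.74% × (1 − 17%) = 2.2742%.
WACC = 0.4855 × 18.0000% + 0.5145 × 2.2742% = 9.9087%.
After the change:
Total capital V = 2072 + 2196 = 4268.
Equity: weight = 2072/4268 = 0.4855; cost = 18%.
Debentures: weight = 2196/4268 = 0.5145; after-tax cost = 3.13% × (1 − 17%) = 2.5979%.
WACC = 0.4855 × 18.0000% + 0.5145 × 2.5979% = 10.0752%.
Change in WACC = 10.0752% − 9.9087% = 0.1666 pp.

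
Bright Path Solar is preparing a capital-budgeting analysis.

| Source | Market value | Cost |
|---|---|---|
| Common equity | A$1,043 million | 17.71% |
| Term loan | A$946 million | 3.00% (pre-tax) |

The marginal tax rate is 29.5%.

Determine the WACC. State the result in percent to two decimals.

Total capital V = 1043 + 946 = 1989.
Equity: weight = 1043/1989 = 0.5244; cost = 17.71%.
Term loan: weight = 946/1989 = 0.4756; after-tax cost = 3% × (1 − 29.5%) = 2.1150%.
WACC = 0.5244 × 17.7100% + 0.4756 × 2.1150% = 10.2928%.

10.29%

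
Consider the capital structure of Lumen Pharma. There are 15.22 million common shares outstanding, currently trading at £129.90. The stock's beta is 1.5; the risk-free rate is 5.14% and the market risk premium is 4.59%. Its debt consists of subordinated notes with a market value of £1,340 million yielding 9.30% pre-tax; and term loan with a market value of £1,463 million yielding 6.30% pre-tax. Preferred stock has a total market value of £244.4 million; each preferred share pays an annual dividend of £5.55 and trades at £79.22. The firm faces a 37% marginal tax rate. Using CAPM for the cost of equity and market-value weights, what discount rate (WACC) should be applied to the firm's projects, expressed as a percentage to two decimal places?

7.79%

Cost of equity via CAPM: Re = 5.14% + 1.5 × 4.59% = 12.0250%.
Cost of preferred: Rp = 5.55 / 79.22 = 7.0058%.
Market value of equity E = 129.9 × 15.22m = 1977.078m.
Total capital V = 1977.078 + 244.4 + 1340 + 1463 = 5024.478.
Equity: weight = 1977.078/5024.478 = 0.3935; cost = 12.025%.
Preferred: weight = 244.4/5024.478 = 0.0486; cost = 7.0058%.
Subordinated notes: weight = 1340/5024.478 = 0.2667; after-tax cost = 9.3% × (1 − 37%) = 5.8590%.
Term loan: weight = 1463/5024.478 = 0.2912; after-tax cost = 6.3% × (1 − 37%) = 3.9690%.
WACC = 0.3935 × 12.0250% + 0.0486 × 7.0058% + 0.2667 × 5.8590% + 0.2912 × 3.9690% = 7.7907%.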